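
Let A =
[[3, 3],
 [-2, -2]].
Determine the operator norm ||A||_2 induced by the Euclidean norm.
||A||_2 = sqrt(26) ≈ 5.099 (= sqrt(largest eigenvalue of A^T A))

||A||_2 = sigma_max(A) = sqrt(lambda_max(A^T A)). Form the symmetric matrix M = A^T A =
[[13, 13],
 [13, 13]].
Its characteristic polynomial (trace, determinant of M give the coefficients) is
  p(λ) = det(λ I - M) = λ^2 - 26λ.
For λ^2 - 26λ the discriminant is 676. It is a perfect square (26^2), so the roots are rational: λ = (26 ± 26)/2 = 26, 0.
So the eigenvalues of A^T A are ≈ 0, 26 (all ≥ 0, as they must be for A^T A). The largest is λ_max = 26, hence ||A||_2 = sqrt(λ_max) = sqrt(26) ≈ 5.099.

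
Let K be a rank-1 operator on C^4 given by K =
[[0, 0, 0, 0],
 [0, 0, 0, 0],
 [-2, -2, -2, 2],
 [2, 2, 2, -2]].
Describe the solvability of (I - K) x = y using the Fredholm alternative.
(I - K) is invertible (det(I - K) = 5 ≠ 0), so for every y in C^4 the equation (I - K) x = y has a unique solution.

K has rank 1, so it is an outer product K = u v^T: every row of K is a multiple of one row vector. Reading off the entries, u = (0, 0, 1, -1) and v = (-2, -2, -2, 2) (row i of K equals u_i·v^T). A rank-one matrix u v^T satisfies K u = u (v·u) and kills the (3)-dimensional subspace v^⊥, so its characteristic polynomial is lambda^3 (lambda - v·u) with v·u = tr K = -4. Hence the eigenvalues of I - K are 1 (multiplicity 3) and 1 - (-4) = 5, so det(I - K) = 5. (Direct check: I - K =
[[1, 0, 0, 0],
 [0, 1, 0, 0],
 [2, 2, 3, -2],
 [-2, -2, -2, 3]]
has determinant 5.) The finite-dimensional Fredholm alternative says: either (I - K) is invertible, or ker(I - K) ≠ {0} and then range(I - K) = ker((I - K)^*)^⊥, with dim ker(I - K) = dim ker((I - K)^*). Since det(I - K) ≠ 0, 1 is not an eigenvalue of K and ker(I - K) = {0}, so we are in the first case: for every y there is a unique x = (I - K)^(-1) y. Explicitly, by the Sherman–Morrison formula, (I - u v^T)^(-1) = I + u v^T/(1 - v·u), i.e. (I - K)^(-1) = I + K/(5).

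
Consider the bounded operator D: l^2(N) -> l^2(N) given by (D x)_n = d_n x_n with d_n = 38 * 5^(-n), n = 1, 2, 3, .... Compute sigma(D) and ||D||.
sigma(D) = {38 * 5^(-n) : n ≥ 1} ∪ {0}; ||D|| = 38/5

A bounded diagonal operator on l^2 with diagonal entries d_n has spectrum equal to the closure of {d_n : n ≥ 1}: every d_n is an eigenvalue (with eigenvector e_n), so {d_n} ⊂ sigma(D); the spectrum is closed, so its closure is too; and for lambda not in the closure, (D - lambda I) has bounded inverse (the diagonal entries 1/(d_n - lambda) are bounded). For our sequence d_n = 38 * 5^(-n), n = 1, 2, 3, ...:
  - {d_n} = {38 * 5^(-n) : n ≥ 1}; the only limit point is 0
  - closure = {38 * 5^(-n) : n ≥ 1} ∪ {0}
For the norm: a diagonal operator has ||D|| = sup_n |d_n|. Here d_n = 38 * 5^(-n) is positive and decreasing, so sup_n |d_n| = d_1 = 38/5. So ||D|| = 38/5.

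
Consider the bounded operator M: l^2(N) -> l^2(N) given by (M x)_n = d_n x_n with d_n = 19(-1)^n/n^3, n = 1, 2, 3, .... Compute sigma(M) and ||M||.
sigma(M) = {19(-1)^n/n^3 : n ≥ 1} ∪ {0}; ||M|| = 19

A bounded diagonal operator on l^2 with diagonal entries d_n has spectrum equal to the closure of {d_n : n ≥ 1}: every d_n is an eigenvalue (with eigenvector e_n), so {d_n} ⊂ sigma(M); the spectrum is closed, so its closure is too; and for lambda not in the closure, (M - lambda I) has bounded inverse (the diagonal entries 1/(d_n - lambda) are bounded). For our sequence d_n = 19(-1)^n/n^3, n = 1, 2, 3, ...:
  - {d_n} = {19(-1)^n/n^3 : n ≥ 1}; the only limit point is 0
  - closure = {19(-1)^n/n^3 : n ≥ 1} ∪ {0}
For the norm: a diagonal operator has ||M|| = sup_n |d_n|. Here |d_n| = 19/n^3 is decreasing, so sup_n |d_n| = |d_1| = 19. So ||M|| = 19.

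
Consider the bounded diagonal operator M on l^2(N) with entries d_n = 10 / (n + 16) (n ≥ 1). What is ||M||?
||M|| = 10/17 (attained at n = 1)

For M diagonal, ||M|| = sup_n |d_n| = sup_n 10/(n + 16). This is positive and strictly decreasing in n, so the supremum is attained at n = 1: d_1 = 10/(1 + 16) = 10/17. Hence ||M|| = 10/17.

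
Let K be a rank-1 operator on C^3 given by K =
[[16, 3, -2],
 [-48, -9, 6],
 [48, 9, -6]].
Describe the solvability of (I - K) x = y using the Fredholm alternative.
(I - K) is singular (det(I - K) = 0, i.e. 1 ∈ sigma(K)). (I - K) x = y is solvable iff y ⊥ ker((I - K)^*) = span{(16, 3, -2)}, i.e. iff 16y_1 + 3y_2 - 2y_3 = 0. When solvable, the solutions are x = y + c·(1, -3, 3), c arbitrary (ker(I - K) = span{(1, -3, 3)}, dimension 1).

K has rank 1, so it is an outer product K = u v^T: every row of K is a multiple of one row vector. Reading off the entries, u = (1, -3, 3) and v = (16, 3, -2) (row i of K equals u_i·v^T). A rank-one matrix u v^T satisfies K u = u (v·u) and kills the (2)-dimensional subspace v^⊥, so its characteristic polynomial is lambda^2 (lambda - v·u) with v·u = tr K = 1. Hence the eigenvalues of I - K are 1 (multiplicity 2) and 1 - (1) = 0, so det(I - K) = 0. (Direct check: I - K =
[[-15, -3, 2],
 [48, 10, -6],
 [-48, -9, 7]]
has determinant 0.) So 1 is an eigenvalue of K and (I - K) is not invertible. The finite-dimensional Fredholm alternative says: either (I - K) is invertible, or ker(I - K) ≠ {0} and then range(I - K) = ker((I - K)^*)^⊥, with dim ker(I - K) = dim ker((I - K)^*). We are in the second case, so we need both kernels. Kernel of I - K: (I - K) u = u - u (v·u) = u - u = 0, so ker(I - K) = span{u} = span{(1, -3, 3)} (it is exactly 1-dimensional because rank(I - K) = 2). Kernel of the adjoint: K is real, so (I - K)^* = I - K^T = I - v u^T, and (I - v u^T) v = v - v (u·v) = 0; hence ker((I - K)^*) = span{v} = span{(16, 3, -2)}. Therefore (I - K) x = y is solvable iff <y, v> = 0, i.e. iff 16y_1 + 3y_2 - 2y_3 = 0. When this holds, K y = u (v·y) = 0, so (I - K) y = y and x = y is a particular solution; the full solution set is the line x = y + c·u = y + c·(1, -3, 3), c ∈ C.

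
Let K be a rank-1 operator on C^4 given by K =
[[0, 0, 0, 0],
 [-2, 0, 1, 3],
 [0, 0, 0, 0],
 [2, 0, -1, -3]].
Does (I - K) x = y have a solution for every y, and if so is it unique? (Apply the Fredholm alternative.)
(I - K) is invertible (det(I - K) = 4 ≠ 0), so for every y in C^4 the equation (I - K) x = y has a unique solution.

K has rank 1, so it is an outer product K = u v^T: every row of K is a multiple of one row vector. Reading off the entries, u = (0, -1, 0, 1) and v = (2, 0, -1, -3) (row i of K equals u_i·v^T). A rank-one matrix u v^T satisfies K u = u (v·u) and kills the (3)-dimensional subspace v^⊥, so its characteristic polynomial is lambda^3 (lambda - v·u) with v·u = tr K = -3. Hence the eigenvalues of I - K are 1 (multiplicity 3) and 1 - (-3) = 4, so det(I - K) = 4. (Direct check: I - K =
[[1, 0, 0, 0],
 [2, 1, -1, -3],
 [0, 0, 1, 0],
 [-2, 0, 1, 4]]
has determinant 4.) The finite-dimensional Fredholm alternative says: either (I - K) is invertible, or ker(I - K) ≠ {0} and then range(I - K) = ker((I - K)^*)^⊥, with dim ker(I - K) = dim ker((I - K)^*). Since det(I - K) ≠ 0, 1 is not an eigenvalue of K and ker(I - K) = {0}, so we are in the first case: for every y there is a unique x = (I - K)^(-1) y. Explicitly, by the Sherman–Morrison formula, (I - u v^T)^(-1) = I + u v^T/(1 - v·u), i.e. (I - K)^(-1) = I + K/(4).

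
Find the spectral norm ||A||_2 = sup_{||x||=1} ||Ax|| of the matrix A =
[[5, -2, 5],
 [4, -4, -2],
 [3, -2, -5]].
||A||_2 = sqrt(72) ≈ 8.4853 (= sqrt(largest eigenvalue of A^T A))

||A||_2 = sigma_max(A) = sqrt(lambda_max(A^T A)). Form the symmetric matrix M = A^T A =
[[50, -32, 2],
 [-32, 24, 8],
 [2, 8, 54]].
Its characteristic polynomial (trace, sum of principal 2x2 minors, determinant of M give the coefficients) is
  p(λ) = det(λ I - M) = λ^3 - 128λ^2 + 4104λ - 5184.
By the rational root theorem any rational root is an integer divisor of 5184. Testing λ = 72: p(72) = 373248 - 663552 + 295488 - 5184 = 0, so λ = 72 is a root. Dividing out (λ - 72) leaves p(λ) = (λ - 72)(λ^2 - 56λ + 72). For λ^2 - 56λ + 72 the discriminant is 2848. It is nonnegative but not a perfect square, so the roots are real and irrational: λ = (56 ± sqrt(2848))/2 ≈ 54.6833, 1.3167.
So the eigenvalues of A^T A are ≈ 1.3167, 54.6833, 72 (all ≥ 0, as they must be for A^T A). The largest is λ_max = 72, hence ||A||_2 = sqrt(λ_max) = sqrt(72) ≈ 8.4853.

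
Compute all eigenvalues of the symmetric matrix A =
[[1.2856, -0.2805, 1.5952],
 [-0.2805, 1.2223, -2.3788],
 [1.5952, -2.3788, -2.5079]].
sigma(A) ≈ {-4, 1, 3}

A is real symmetric, so its spectrum consists of real eigenvalues. Expanding the characteristic polynomial of the displayed matrix gives
  det(λ I - A) = p(λ) = λ^3 + (0)λ^2 + (-13)λ + (12).
Solving p(λ) = 0 yields eigenvalues ≈ -4, 1, 3. (A is shown rounded to 4 decimals, so these recover the underlying integer eigenvalues to within that precision.)
Verification: the trace of A = 0 equals the sum of eigenvalues 0, and det(A) ≈ -11.9999 matches the eigenvalue product -12.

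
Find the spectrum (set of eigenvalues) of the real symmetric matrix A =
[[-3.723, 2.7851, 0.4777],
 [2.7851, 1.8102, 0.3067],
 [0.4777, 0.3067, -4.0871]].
sigma(A) ≈ {-5, -4, 3}

A is real symmetric, so its spectrum consists of real eigenvalues. Expanding the characteristic polynomial of the displayed matrix gives
  det(λ I - A) = p(λ) = λ^3 + (6)λ^2 + (-7)λ + (-60).
Solving p(λ) = 0 yields eigenvalues ≈ -5, -4, 3. (A is shown rounded to 4 decimals, so these recover the underlying integer eigenvalues to within that precision.)
Verification: the trace of A = -6 equals the sum of eigenvalues -6, and det(A) ≈ 60.0005 matches the eigenvalue product 60.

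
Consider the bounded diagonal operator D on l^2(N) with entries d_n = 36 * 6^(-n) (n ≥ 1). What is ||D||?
||D|| = 6 (attained at n = 1)

For D diagonal, ||D|| = sup_n |d_n|. The sequence d_n = 36 * 6^(-n) is positive and strictly decreasing (ratio 6^(-1) < 1), so the supremum is d_1 = 36/6 = 6. Hence ||D|| = 6.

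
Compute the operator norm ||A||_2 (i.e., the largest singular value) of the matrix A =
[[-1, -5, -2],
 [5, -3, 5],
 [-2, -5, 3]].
||A||_2 = sqrt((118 + sqrt(928))/2) ≈ 8.6158 (= sqrt(largest eigenvalue of A^T A))

||A||_2 = sigma_max(A) = sqrt(lambda_max(A^T A)). Form the symmetric matrix M = A^T A =
[[30, 0, 21],
 [0, 59, -20],
 [21, -20, 38]].
Its characteristic polynomial (trace, sum of principal 2x2 minors, determinant of M give the coefficients) is
  p(λ) = det(λ I - M) = λ^3 - 127λ^2 + 4311λ - 29241.
By the rational root theorem any rational root is an integer divisor of 29241. Testing λ = 9: p(9) = 729 - 10287 + 38799 - 29241 = 0, so λ = 9 is a root. Dividing out (λ - 9) leaves p(λ) = (λ - 9)(λ^2 - 118λ + 3249). For λ^2 - 118λ + 3249 the discriminant is 928. It is nonnegative but not a perfect square, so the roots are real and irrational: λ = (118 ± sqrt(928))/2 ≈ 74.2315, 43.7685.
So the eigenvalues of A^T A are ≈ 9, 43.7685, 74.2315 (all ≥ 0, as they must be for A^T A). The largest is λ_max = (118 + sqrt(928))/2 ≈ 74.2315, hence ||A||_2 = sqrt(λ_max) = sqrt((118 + sqrt(928))/2) ≈ 8.6158.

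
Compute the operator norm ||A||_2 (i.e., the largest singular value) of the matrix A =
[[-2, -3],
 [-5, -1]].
||A||_2 = sqrt((39 + sqrt(845))/2) ≈ 5.8339 (= sqrt(largest eigenvalue of A^T A))

||A||_2 = sigma_max(A) = sqrt(lambda_max(A^T A)). Form the symmetric matrix M = A^T A =
[[29, 11],
 [11, 10]].
Its characteristic polynomial (trace, determinant of M give the coefficients) is
  p(λ) = det(λ I - M) = λ^2 - 39λ + 169.
For λ^2 - 39λ + 169 the discriminant is 845. It is nonnegative but not a perfect square, so the roots are real and irrational: λ = (39 ± sqrt(845))/2 ≈ 34.0344, 4.9656.
So the eigenvalues of A^T A are ≈ 4.9656, 34.0344 (all ≥ 0, as they must be for A^T A). The largest is λ_max = (39 + sqrt(845))/2 ≈ 34.0344, hence ||A||_2 = sqrt(λ_max) = sqrt((39 + sqrt(845))/2) ≈ 5.8339.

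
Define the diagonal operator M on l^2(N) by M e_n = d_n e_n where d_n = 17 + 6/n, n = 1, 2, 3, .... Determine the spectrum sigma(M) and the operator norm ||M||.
sigma(M) = {17 + 6/n : n ≥ 1} ∪ {17}; ||M|| = 23

A bounded diagonal operator on l^2 with diagonal entries d_n has spectrum equal to the closure of {d_n : n ≥ 1}: every d_n is an eigenvalue (with eigenvector e_n), so {d_n} ⊂ sigma(M); the spectrum is closed, so its closure is too; and for lambda not in the closure, (M - lambda I) has bounded inverse (the diagonal entries 1/(d_n - lambda) are bounded). For our sequence d_n = 17 + 6/n, n = 1, 2, 3, ...:
  - {d_n} = {17 + 6/n : n ≥ 1}; the only limit point is 17
  - closure = {17 + 6/n : n ≥ 1} ∪ {17}
For the norm: a diagonal operator has ||M|| = sup_n |d_n|. Here d_n = 17 + 6/n is positive and decreasing, so sup_n |d_n| = d_1 = 17 + 6 = 23. So ||M|| = 23.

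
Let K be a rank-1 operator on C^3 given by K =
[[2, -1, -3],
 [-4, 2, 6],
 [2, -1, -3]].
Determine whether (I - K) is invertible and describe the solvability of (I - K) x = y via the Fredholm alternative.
(I - K) is singular (det(I - K) = 0, i.e. 1 ∈ sigma(K)). (I - K) x = y is solvable iff y ⊥ ker((I - K)^*) = span{(2, -1, -3)}, i.e. iff 2y_1 - y_2 - 3y_3 = 0. When solvable, the solutions are x = y + c·(1, -2, 1), c arbitrary (ker(I - K) = span{(1, -2, 1)}, dimension 1).

K has rank 1, so it is an outer product K = u v^T: every row of K is a multiple of one row vector. Reading off the entries, u = (1, -2, 1) and v = (2, -1, -3) (row i of K equals u_i·v^T). A rank-one matrix u v^T satisfies K u = u (v·u) and kills the (2)-dimensional subspace v^⊥, so its characteristic polynomial is lambda^2 (lambda - v·u) with v·u = tr K = 1. Hence the eigenvalues of I - K are 1 (multiplicity 2) and 1 - (1) = 0, so det(I - K) = 0. (Direct check: I - K =
[[-1, 1, 3],
 [4, -1, -6],
 [-2, 1, 4]]
has determinant 0.) So 1 is an eigenvalue of K and (I - K) is not invertible. The finite-dimensional Fredholm alternative says: either (I - K) is invertible, or ker(I - K) ≠ {0} and then range(I - K) = ker((I - K)^*)^⊥, with dim ker(I - K) = dim ker((I - K)^*). We are in the second case, so we need both kernels. Kernel of I - K: (I - K) u = u - u (v·u) = u - u = 0, so ker(I - K) = span{u} = span{(1, -2, 1)} (it is exactly 1-dimensional because rank(I - K) = 2). Kernel of the adjoint: K is real, so (I - K)^* = I - K^T = I - v u^T, and (I - v u^T) v = v - v (u·v) = 0; hence ker((I - K)^*) = span{v} = span{(2, -1, -3)}. Therefore (I - K) x = y is solvable iff <y, v> = 0, i.e. iff 2y_1 - y_2 - 3y_3 = 0. When this holds, K y = u (v·y) = 0, so (I - K) y = y and x = y is a particular solution; the full solution set is the line x = y + c·u = y + c·(1, -2, 1), c ∈ C.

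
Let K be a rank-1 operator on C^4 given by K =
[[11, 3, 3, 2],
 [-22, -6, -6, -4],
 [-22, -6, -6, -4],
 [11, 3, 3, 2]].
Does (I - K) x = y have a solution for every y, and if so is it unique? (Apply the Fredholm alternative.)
(I - K) is singular (det(I - K) = 0, i.e. 1 ∈ sigma(K)). (I - K) x = y is solvable iff y ⊥ ker((I - K)^*) = span{(11, 3, 3, 2)}, i.e. iff 11y_1 + 3y_2 + 3y_3 + 2y_4 = 0. When solvable, the solutions are x = y + c·(1, -2, -2, 1), c arbitrary (ker(I - K) = span{(1, -2, -2, 1)}, dimension 1).

K has rank 1, so it is an outer product K = u v^T: every row of K is a multiple of one row vector. Reading off the entries, u = (1, -2, -2, 1) and v = (11, 3, 3, 2) (row i of K equals u_i·v^T). A rank-one matrix u v^T satisfies K u = u (v·u) and kills the (3)-dimensional subspace v^⊥, so its characteristic polynomial is lambda^3 (lambda - v·u) with v·u = tr K = 1. Hence the eigenvalues of I - K are 1 (multiplicity 3) and 1 - (1) = 0, so det(I - K) = 0. (Direct check: I - K =
[[-10, -3, -3, -2],
 [22, 7, 6, 4],
 [22, 6, 7, 4],
 [-11, -3, -3, -1]]
has determinant 0.) So 1 is an eigenvalue of K and (I - K) is not invertible. The finite-dimensional Fredholm alternative says: either (I - K) is invertible, or ker(I - K) ≠ {0} and then range(I - K) = ker((I - K)^*)^⊥, with dim ker(I - K) = dim ker((I - K)^*). We are in the second case, so we need both kernels. Kernel of I - K: (I - K) u = u - u (v·u) = u - u = 0, so ker(I - K) = span{u} = span{(1, -2, -2, 1)} (it is exactly 1-dimensional because rank(I - K) = 3). Kernel of the adjoint: K is real, so (I - K)^* = I - K^T = I - v u^T, and (I - v u^T) v = v - v (u·v) = 0; hence ker((I - K)^*) = span{v} = span{(11, 3, 3, 2)}. Therefore (I - K) x = y is solvable iff <y, v> = 0, i.e. iff 11y_1 + 3y_2 + 3y_3 + 2y_4 = 0. When this holds, K y = u (v·y) = 0, so (I - K) y = y and x = y is a particular solution; the full solution set is the line x = y + c·u = y + c·(1, -2, -2, 1), c ∈ C.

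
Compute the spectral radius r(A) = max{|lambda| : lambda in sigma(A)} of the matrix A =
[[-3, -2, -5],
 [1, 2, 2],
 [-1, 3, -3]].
r(A) ≈ 5.8011

The eigenvalues of A are the roots of its characteristic polynomial. With M = A (coefficients from the trace, the sum of principal 2x2 minors, and det A):
  p(λ) = det(λ I - M) = λ^3 + 4λ^2 - 12λ - 9.
No integer candidate from the rational root theorem (±divisors of 9) is a root, so the roots are irrational. The cubic discriminant is Δ = 17109 > 0, so there are three distinct real roots. p(-6) = -9 and p(-5) = 26 have opposite signs, so a root lies in (-6, -5); Newton's method refines it to λ ≈ -5.8011. p(-1) = 6 and p(0) = -9 have opposite signs, so a root lies in (-1, 0); Newton's method refines it to λ ≈ -0.6365. p(2) = -9 and p(3) = 18 have opposite signs, so a root lies in (2, 3); Newton's method refines it to λ ≈ 2.4376. Check (Vieta): the three roots sum to -4, matching tr M = -4.
Thus the eigenvalues (to 4 decimals) are -5.8011 (modulus 5.8011); -0.6365 (modulus 0.6365); 2.4376 (modulus 2.4376). The spectral radius is the largest modulus: r(A) ≈ 5.8011. (Cross-check: r(A) ≤ ||A||_2 ≈ 7.0724; equality holds whenever A is normal, though it can also hold for some non-normal A.)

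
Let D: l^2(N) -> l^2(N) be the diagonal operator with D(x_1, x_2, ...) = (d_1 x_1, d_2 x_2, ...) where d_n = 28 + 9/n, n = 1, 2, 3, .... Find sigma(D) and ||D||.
sigma(D) = {28 + 9/n : n ≥ 1} ∪ {28}; ||D|| = 37

A bounded diagonal operator on l^2 with diagonal entries d_n has spectrum equal to the closure of {d_n : n ≥ 1}: every d_n is an eigenvalue (with eigenvector e_n), so {d_n} ⊂ sigma(D); the spectrum is closed, so its closure is too; and for lambda not in the closure, (D - lambda I) has bounded inverse (the diagonal entries 1/(d_n - lambda) are bounded). For our sequence d_n = 28 + 9/n, n = 1, 2, 3, ...:
  - {d_n} = {28 + 9/n : n ≥ 1}; the only limit point is 28
  - closure = {28 + 9/n : n ≥ 1} ∪ {28}
For the norm: a diagonal operator has ||D|| = sup_n |d_n|. Here d_n = 28 + 9/n is positive and decreasing, so sup_n |d_n| = d_1 = 28 + 9 = 37. So ||D|| = 37.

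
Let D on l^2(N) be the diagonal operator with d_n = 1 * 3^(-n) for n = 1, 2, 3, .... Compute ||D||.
||D|| = 1/3 (attained at n = 1)

For D diagonal, ||D|| = sup_n |d_n|. The sequence d_n = 1 * 3^(-n) is positive and strictly decreasing (ratio 3^(-1) < 1), so the supremum is d_1 = 1/3. Hence ||D|| = 1/3.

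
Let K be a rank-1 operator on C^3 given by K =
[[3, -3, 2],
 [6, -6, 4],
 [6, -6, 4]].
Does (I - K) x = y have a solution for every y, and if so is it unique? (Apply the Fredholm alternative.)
(I - K) is singular (det(I - K) = 0, i.e. 1 ∈ sigma(K)). (I - K) x = y is solvable iff y ⊥ ker((I - K)^*) = span{(3, -3, 2)}, i.e. iff 3y_1 - 3y_2 + 2y_3 = 0. When solvable, the solutions are x = y + c·(1, 2, 2), c arbitrary (ker(I - K) = span{(1, 2, 2)}, dimension 1).

K has rank 1, so it is an outer product K = u v^T: every row of K is a multiple of one row vector. Reading off the entries, u = (1, 2, 2) and v = (3, -3, 2) (row i of K equals u_i·v^T). A rank-one matrix u v^T satisfies K u = u (v·u) and kills the (2)-dimensional subspace v^⊥, so its characteristic polynomial is lambda^2 (lambda - v·u) with v·u = tr K = 1. Hence the eigenvalues of I - K are 1 (multiplicity 2) and 1 - (1) = 0, so det(I - K) = 0. (Direct check: I - K =
[[-2, 3, -2],
 [-6, 7, -4],
 [-6, 6, -3]]
has determinant 0.) So 1 is an eigenvalue of K and (I - K) is not invertible. The finite-dimensional Fredholm alternative says: either (I - K) is invertible, or ker(I - K) ≠ {0} and then range(I - K) = ker((I - K)^*)^⊥, with dim ker(I - K) = dim ker((I - K)^*). We are in the second case, so we need both kernels. Kernel of I - K: (I - K) u = u - u (v·u) = u - u = 0, so ker(I - K) = span{u} = span{(1, 2, 2)} (it is exactly 1-dimensional because rank(I - K) = 2). Kernel of the adjoint: K is real, so (I - K)^* = I - K^T = I - v u^T, and (I - v u^T) v = v - v (u·v) = 0; hence ker((I - K)^*) = span{v} = span{(3, -3, 2)}. Therefore (I - K) x = y is solvable iff <y, v> = 0, i.e. iff 3y_1 - 3y_2 + 2y_3 = 0. When this holds, K y = u (v·y) = 0, so (I - K) y = y and x = y is a particular solution; the full solution set is the line x = y + c·u = y + c·(1, 2, 2), c ∈ C.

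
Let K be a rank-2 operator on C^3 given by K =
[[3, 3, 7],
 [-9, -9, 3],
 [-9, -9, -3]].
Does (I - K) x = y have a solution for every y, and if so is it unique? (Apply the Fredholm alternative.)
(I - K) is invertible (det(I - K) = 118 ≠ 0), so for every y in C^3 the equation (I - K) x = y has a unique solution.

K has rank 2 and factors as K = U V^T = u1 v1^T + u2 v2^T with u1 = (-3, 1, 3), v1 = (-3, -3, -1), u2 = (2, 2, 0), v2 = (-3, -3, 2) (multiplying out reproduces the displayed K). The nonzero eigenvalues of U V^T coincide with those of the 2 x 2 matrix G = V^T U = [[v1·u1, v1·u2], [v2·u1, v2·u2]] = [[3, -12], [12, -12]], and by the Sylvester determinant identity det(I_3 - U V^T) = det(I_2 - V^T U) = det([[-2, 12], [-12, 13]]) = (-2)(13) - (12)(-12) = 118. (Direct check: I - K =
[[-2, -3, -7],
 [9, 10, -3],
 [9, 9, 4]]
has determinant 118.) The finite-dimensional Fredholm alternative says: either (I - K) is invertible, or ker(I - K) ≠ {0} and then range(I - K) = ker((I - K)^*)^⊥, with dim ker(I - K) = dim ker((I - K)^*). Since det(I - K) ≠ 0, 1 is not an eigenvalue of K and ker(I - K) = {0}, so we are in the first case: for every y there is a unique x = (I - K)^(-1) y. (Explicitly, by the Woodbury identity, (I - U V^T)^(-1) = I + U (I_2 - G)^(-1) V^T.)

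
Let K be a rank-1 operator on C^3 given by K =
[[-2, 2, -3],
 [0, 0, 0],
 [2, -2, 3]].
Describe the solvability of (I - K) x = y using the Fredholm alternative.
(I - K) is singular (det(I - K) = 0, i.e. 1 ∈ sigma(K)). (I - K) x = y is solvable iff y ⊥ ker((I - K)^*) = span{(-2, 2, -3)}, i.e. iff -2y_1 + 2y_2 - 3y_3 = 0. When solvable, the solutions are x = y + c·(1, 0, -1), c arbitrary (ker(I - K) = span{(1, 0, -1)}, dimension 1).

K has rank 1, so it is an outer product K = u v^T: every row of K is a multiple of one row vector. Reading off the entries, u = (1, 0, -1) and v = (-2, 2, -3) (row i of K equals u_i·v^T). A rank-one matrix u v^T satisfies K u = u (v·u) and kills the (2)-dimensional subspace v^⊥, so its characteristic polynomial is lambda^2 (lambda - v·u) with v·u = tr K = 1. Hence the eigenvalues of I - K are 1 (multiplicity 2) and 1 - (1) = 0, so det(I - K) = 0. (Direct check: I - K =
[[3, -2, 3],
 [0, 1, 0],
 [-2, 2, -2]]
has determinant 0.) So 1 is an eigenvalue of K and (I - K) is not invertible. The finite-dimensional Fredholm alternative says: either (I - K) is invertible, or ker(I - K) ≠ {0} and then range(I - K) = ker((I - K)^*)^⊥, with dim ker(I - K) = dim ker((I - K)^*). We are in the second case, so we need both kernels. Kernel of I - K: (I - K) u = u - u (v·u) = u - u = 0, so ker(I - K) = span{u} = span{(1, 0, -1)} (it is exactly 1-dimensional because rank(I - K) = 2). Kernel of the adjoint: K is real, so (I - K)^* = I - K^T = I - v u^T, and (I - v u^T) v = v - v (u·v) = 0; hence ker((I - K)^*) = span{v} = span{(-2, 2, -3)}. Therefore (I - K) x = y is solvable iff <y, v> = 0, i.e. iff -2y_1 + 2y_2 - 3y_3 = 0. When this holds, K y = u (v·y) = 0, so (I - K) y = y and x = y is a particular solution; the full solution set is the line x = y + c·u = y + c·(1, 0, -1), c ∈ C.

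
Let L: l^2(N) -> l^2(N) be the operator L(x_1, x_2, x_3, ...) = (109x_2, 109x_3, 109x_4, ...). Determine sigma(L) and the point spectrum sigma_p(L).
sigma(L) = closed disk {z in C : |z| ≤ 109}; sigma_p(L) = open disk {z in C : |z| < 109}

Note L = 109·V where V is the unit left shift (V x)_k = x_{k+1}; so sigma(L) = 109·sigma(V) and ||L|| = 109||V||. ||L x||^2 = 11881sum_{k≥2} |x_k|^2 ≤ 11881||x||^2, with equality on {x : x_1 = 0}, so ||L|| = 109. For any lambda with |lambda| < 109, set r = lambda/109 (|r| < 1); the vector x = (1, r, r^2, ...) is in l^2 and satisfies L x = 109(r, r^2, ...) = lambda x, so lambda is an eigenvalue. On the boundary |lambda| = 109 the geometric series diverges, so no l^2 eigenvector exists, but these lambda lie in the approximate point spectrum. Hence sigma(L) is the closed disk of radius 109 and sigma_p(L) is the open disk.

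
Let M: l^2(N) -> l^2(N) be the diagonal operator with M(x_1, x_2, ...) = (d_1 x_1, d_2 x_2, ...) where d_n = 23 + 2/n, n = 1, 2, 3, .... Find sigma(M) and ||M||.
sigma(M) = {23 + 2/n : n ≥ 1} ∪ {23}; ||M|| = 25

A bounded diagonal operator on l^2 with diagonal entries d_n has spectrum equal to the closure of {d_n : n ≥ 1}: every d_n is an eigenvalue (with eigenvector e_n), so {d_n} ⊂ sigma(M); the spectrum is closed, so its closure is too; and for lambda not in the closure, (M - lambda I) has bounded inverse (the diagonal entries 1/(d_n - lambda) are bounded). For our sequence d_n = 23 + 2/n, n = 1, 2, 3, ...:
  - {d_n} = {23 + 2/n : n ≥ 1}; the only limit point is 23
  - closure = {23 + 2/n : n ≥ 1} ∪ {23}
For the norm: a diagonal operator has ||M|| = sup_n |d_n|. Here d_n = 23 + 2/n is positive and decreasing, so sup_n |d_n| = d_1 = 23 + 2 = 25. So ||M|| = 25.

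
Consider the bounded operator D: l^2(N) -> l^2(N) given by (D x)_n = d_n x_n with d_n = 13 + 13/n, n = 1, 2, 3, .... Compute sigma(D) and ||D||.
sigma(D) = {13 + 13/n : n ≥ 1} ∪ {13}; ||D|| = 26

A bounded diagonal operator on l^2 with diagonal entries d_n has spectrum equal to the closure of {d_n : n ≥ 1}: every d_n is an eigenvalue (with eigenvector e_n), so {d_n} ⊂ sigma(D); the spectrum is closed, so its closure is too; and for lambda not in the closure, (D - lambda I) has bounded inverse (the diagonal entries 1/(d_n - lambda) are bounded). For our sequence d_n = 13 + 13/n, n = 1, 2, 3, ...:
  - {d_n} = {13 + 13/n : n ≥ 1}; the only limit point is 13
  - closure = {13 + 13/n : n ≥ 1} ∪ {13}
For the norm: a diagonal operator has ||D|| = sup_n |d_n|. Here d_n = 13 + 13/n is positive and decreasing, so sup_n |d_n| = d_1 = 13 + 13 = 26. So ||D|| = 26.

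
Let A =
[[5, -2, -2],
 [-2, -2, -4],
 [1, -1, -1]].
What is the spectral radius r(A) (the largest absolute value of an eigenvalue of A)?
r(A) ≈ 5.3448

The eigenvalues of A are the roots of its characteristic polynomial. With M = A (coefficients from the trace, the sum of principal 2x2 minors, and det A):
  p(λ) = det(λ I - M) = λ^3 - 2λ^2 - 19λ + 6.
No integer candidate from the rational root theorem (±divisors of 6) is a root, so the roots are irrational. The cubic discriminant is Δ = 32204 > 0, so there are three distinct real roots. p(-4) = -14 and p(-3) = 18 have opposite signs, so a root lies in (-4, -3); Newton's method refines it to λ ≈ -3.6522. p(0) = 6 and p(1) = -14 have opposite signs, so a root lies in (0, 1); Newton's method refines it to λ ≈ 0.3074. p(5) = -14 and p(6) = 36 have opposite signs, so a root lies in (5, 6); Newton's method refines it to λ ≈ 5.3448. Check (Vieta): the three roots sum to 2, matching tr M = 2.
Thus the eigenvalues (to 4 decimals) are -3.6522 (modulus 3.6522); 0.3074 (modulus 0.3074); 5.3448 (modulus 5.3448). The spectral radius is the largest modulus: r(A) ≈ 5.3448. (Cross-check: r(A) ≤ ||A||_2 ≈ 6.0203; equality holds whenever A is normal, though it can also hold for some non-normal A.)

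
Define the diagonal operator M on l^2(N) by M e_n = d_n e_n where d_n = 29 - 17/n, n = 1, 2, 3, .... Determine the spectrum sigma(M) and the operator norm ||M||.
sigma(M) = {29 - 17/n : n ≥ 1} ∪ {29}; ||M|| = 29

A bounded diagonal operator on l^2 with diagonal entries d_n has spectrum equal to the closure of {d_n : n ≥ 1}: every d_n is an eigenvalue (with eigenvector e_n), so {d_n} ⊂ sigma(M); the spectrum is closed, so its closure is too; and for lambda not in the closure, (M - lambda I) has bounded inverse (the diagonal entries 1/(d_n - lambda) are bounded). For our sequence d_n = 29 - 17/n, n = 1, 2, 3, ...:
  - {d_n} = {29 - 17/n : n ≥ 1}; the only limit point is 29
  - closure = {29 - 17/n : n ≥ 1} ∪ {29}
For the norm: a diagonal operator has ||M|| = sup_n |d_n|. Here d_n = 29 - 17/n increases monotonically from d_1 = 12 toward 29, with all terms in [12, 29); so sup_n |d_n| = 29 (the supremum is the limit, not attained). So ||M|| = 29.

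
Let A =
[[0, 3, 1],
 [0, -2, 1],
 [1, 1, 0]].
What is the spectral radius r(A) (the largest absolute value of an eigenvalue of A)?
r(A) ≈ 1.8188

The eigenvalues of A are the roots of its characteristic polynomial. With M = A (coefficients from the trace, the sum of principal 2x2 minors, and det A):
  p(λ) = det(λ I - M) = λ^3 + 2λ^2 - 2λ - 5.
No integer candidate from the rational root theorem (±divisors of 5) is a root, so the roots are irrational. The cubic discriminant is Δ = -107 < 0, so there is one real root and a complex-conjugate pair. p(1) = -4 and p(2) = 7 have opposite signs, so a root lies in (1, 2); Newton's method refines it to λ ≈ 1.5115. Dividing out (λ - (1.5115)) leaves approximately λ^2 + 3.5115λ + 3.3079. For λ^2 + 3.5115λ + 3.3079 the discriminant is -0.9005. It is negative, so the remaining roots are the complex-conjugate pair λ ≈ -1.7558 ± 0.4745i. Their product equals the constant term, so |λ|^2 ≈ 3.3079 and |λ| ≈ 1.8188.
Thus the eigenvalues (to 4 decimals) are 1.5115 (modulus 1.5115); -1.7558 ± 0.4745i (modulus 1.8188). The spectral radius is the largest modulus: r(A) ≈ 1.8188. (Cross-check: r(A) ≤ ||A||_2 ≈ 3.7627; equality holds whenever A is normal, though it can also hold for some non-normal A.)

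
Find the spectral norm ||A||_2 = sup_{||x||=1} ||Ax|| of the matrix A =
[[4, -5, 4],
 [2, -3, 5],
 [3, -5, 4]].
||A||_2 ≈ 11.8707 (= sqrt(largest eigenvalue of A^T A))

||A||_2 = sigma_max(A) = sqrt(lambda_max(A^T A)). Form the symmetric matrix M = A^T A =
[[29, -41, 38],
 [-41, 59, -55],
 [38, -55, 57]].
Its characteristic polynomial (trace, sum of principal 2x2 minors, determinant of M give the coefficients) is
  p(λ) = det(λ I - M) = λ^3 - 145λ^2 + 577λ - 169.
No integer candidate from the rational root theorem (±divisors of 169) is a root, so the roots are irrational. The cubic discriminant is Δ = 4424299376 > 0, so there are three distinct real roots. p(0) = -169 and p(1) = 264 have opposite signs, so a root lies in (0, 1); Newton's method refines it to λ ≈ 0.3183. p(3) = 284 and p(4) = -117 have opposite signs, so a root lies in (3, 4); Newton's method refines it to λ ≈ 3.7679. p(140) = -17389 and p(141) = 1664 have opposite signs, so a root lies in (140, 141); Newton's method refines it to λ ≈ 140.9138. Check (Vieta): the three roots sum to 145, matching tr M = 145.
So the eigenvalues of A^T A are ≈ 0.3183, 3.7679, 140.9138 (all ≥ 0, as they must be for A^T A). The largest is λ_max ≈ 140.9138, hence ||A||_2 = sqrt(λ_max) ≈ 11.8707.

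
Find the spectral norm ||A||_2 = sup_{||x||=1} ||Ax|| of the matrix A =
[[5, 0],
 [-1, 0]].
||A||_2 = sqrt(26) ≈ 5.099 (= sqrt(largest eigenvalue of A^T A))

||A||_2 = sigma_max(A) = sqrt(lambda_max(A^T A)). Form the symmetric matrix M = A^T A =
[[26, 0],
 [0, 0]].
Its characteristic polynomial (trace, determinant of M give the coefficients) is
  p(λ) = det(λ I - M) = λ^2 - 26λ.
For λ^2 - 26λ the discriminant is 676. It is a perfect square (26^2), so the roots are rational: λ = (26 ± 26)/2 = 26, 0.
So the eigenvalues of A^T A are ≈ 0, 26 (all ≥ 0, as they must be for A^T A). The largest is λ_max = 26, hence ||A||_2 = sqrt(λ_max) = sqrt(26) ≈ 5.099.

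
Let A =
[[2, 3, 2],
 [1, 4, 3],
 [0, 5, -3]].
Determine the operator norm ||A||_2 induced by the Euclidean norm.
||A||_2 ≈ 7.2639 (= sqrt(largest eigenvalue of A^T A))

||A||_2 = sigma_max(A) = sqrt(lambda_max(A^T A)). Form the symmetric matrix M = A^T A =
[[5, 10, 7],
 [10, 50, 3],
 [7, 3, 22]].
Its characteristic polynomial (trace, sum of principal 2x2 minors, determinant of M give the coefficients) is
  p(λ) = det(λ I - M) = λ^3 - 77λ^2 + 1302λ - 1225.
No integer candidate from the rational root theorem (±divisors of 1225) is a root, so the roots are irrational. The cubic discriminant is Δ = 1155314209 > 0, so there are three distinct real roots. p(0) = -1225 and p(1) = 1 have opposite signs, so a root lies in (0, 1); Newton's method refines it to λ ≈ 0.9991. p(23) = 155 and p(24) = -505 have opposite signs, so a root lies in (23, 24); Newton's method refines it to λ ≈ 23.2367. p(52) = -1121 and p(53) = 365 have opposite signs, so a root lies in (52, 53); Newton's method refines it to λ ≈ 52.7642. Check (Vieta): the three roots sum to 77, matching tr M = 77.
So the eigenvalues of A^T A are ≈ 0.9991, 23.2367, 52.7642 (all ≥ 0, as they must be for A^T A). The largest is λ_max ≈ 52.7642, hence ||A||_2 = sqrt(λ_max) ≈ 7.2639.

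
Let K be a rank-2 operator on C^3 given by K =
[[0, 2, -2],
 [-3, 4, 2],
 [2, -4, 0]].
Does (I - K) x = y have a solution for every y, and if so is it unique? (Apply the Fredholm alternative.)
(I - K) is invertible (det(I - K) = 15 ≠ 0), so for every y in C^3 the equation (I - K) x = y has a unique solution.

K has rank 2 and factors as K = U V^T = u1 v1^T + u2 v2^T with u1 = (1, -1, 0), v1 = (2, -2, -2), u2 = (-2, -1, 2), v2 = (1, -2, 0) (multiplying out reproduces the displayed K). The nonzero eigenvalues of U V^T coincide with those of the 2 x 2 matrix G = V^T U = [[v1·u1, v1·u2], [v2·u1, v2·u2]] = [[4, -6], [3, 0]], and by the Sylvester determinant identity det(I_3 - U V^T) = det(I_2 - V^T U) = det([[-3, 6], [-3, 1]]) = (-3)(1) - (6)(-3) = 15. (Direct check: I - K =
[[1, -2, 2],
 [3, -3, -2],
 [-2, 4, 1]]
has determinant 15.) The finite-dimensional Fredholm alternative says: either (I - K) is invertible, or ker(I - K) ≠ {0} and then range(I - K) = ker((I - K)^*)^⊥, with dim ker(I - K) = dim ker((I - K)^*). Since det(I - K) ≠ 0, 1 is not an eigenvalue of K and ker(I - K) = {0}, so we are in the first case: for every y there is a unique x = (I - K)^(-1) y. (Explicitly, by the Woodbury identity, (I - U V^T)^(-1) = I + U (I_2 - G)^(-1) V^T.)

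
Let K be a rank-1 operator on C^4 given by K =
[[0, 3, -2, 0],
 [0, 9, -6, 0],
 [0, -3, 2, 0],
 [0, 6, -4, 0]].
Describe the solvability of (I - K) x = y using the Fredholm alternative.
(I - K) is invertible (det(I - K) = -10 ≠ 0), so for every y in C^4 the equation (I - K) x = y has a unique solution.

K has rank 1, so it is an outer product K = u v^T: every row of K is a multiple of one row vector. Reading off the entries, u = (1, 3, -1, 2) and v = (0, 3, -2, 0) (row i of K equals u_i·v^T). A rank-one matrix u v^T satisfies K u = u (v·u) and kills the (3)-dimensional subspace v^⊥, so its characteristic polynomial is lambda^3 (lambda - v·u) with v·u = tr K = 11. Hence the eigenvalues of I - K are 1 (multiplicity 3) and 1 - (11) = -10, so det(I - K) = -10. (Direct check: I - K =
[[1, -3, 2, 0],
 [0, -8, 6, 0],
 [0, 3, -1, 0],
 [0, -6, 4, 1]]
has determinant -10.) The finite-dimensional Fredholm alternative says: either (I - K) is invertible, or ker(I - K) ≠ {0} and then range(I - K) = ker((I - K)^*)^⊥, with dim ker(I - K) = dim ker((I - K)^*). Since det(I - K) ≠ 0, 1 is not an eigenvalue of K and ker(I - K) = {0}, so we are in the first case: for every y there is a unique x = (I - K)^(-1) y. Explicitly, by the Sherman–Morrison formula, (I - u v^T)^(-1) = I + u v^T/(1 - v·u), i.e. (I - K)^(-1) = I + K/(-10).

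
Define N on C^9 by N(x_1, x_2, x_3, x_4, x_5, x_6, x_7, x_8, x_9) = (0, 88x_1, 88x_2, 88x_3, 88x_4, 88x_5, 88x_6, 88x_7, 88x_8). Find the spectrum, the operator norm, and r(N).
sigma(N) = {0}; ||N|| = 88; r(N) = 0. (N is nilpotent with N^9 = 0.)

On C^9, N is a strictly lower-triangular matrix with 88 on the subdiagonal and zeros elsewhere, so its characteristic polynomial is lambda^9 and every eigenvalue is 0: sigma(N) = {0}. For the operator norm, N e_i = 88e_{i+1} for i = 1, ..., 8 and N e_9 = 0, so the singular values of N are 88 (with multiplicity 8) and 0; hence ||N|| = 88. The spectral radius r(N) = max|lambda| = 0. Note ||N|| > r(N) — characteristic of non-normal nilpotent operators. Indeed N^9 = 0.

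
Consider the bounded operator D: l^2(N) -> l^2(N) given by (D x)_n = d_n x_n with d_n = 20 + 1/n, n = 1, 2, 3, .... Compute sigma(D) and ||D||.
sigma(D) = {20 + 1/n : n ≥ 1} ∪ {20}; ||D|| = 21

A bounded diagonal operator on l^2 with diagonal entries d_n has spectrum equal to the closure of {d_n : n ≥ 1}: every d_n is an eigenvalue (with eigenvector e_n), so {d_n} ⊂ sigma(D); the spectrum is closed, so its closure is too; and for lambda not in the closure, (D - lambda I) has bounded inverse (the diagonal entries 1/(d_n - lambda) are bounded). For our sequence d_n = 20 + 1/n, n = 1, 2, 3, ...:
  - {d_n} = {20 + 1/n : n ≥ 1}; the only limit point is 20
  - closure = {20 + 1/n : n ≥ 1} ∪ {20}
For the norm: a diagonal operator has ||D|| = sup_n |d_n|. Here d_n = 20 + 1/n is positive and decreasing, so sup_n |d_n| = d_1 = 20 + 1 = 21. So ||D|| = 21.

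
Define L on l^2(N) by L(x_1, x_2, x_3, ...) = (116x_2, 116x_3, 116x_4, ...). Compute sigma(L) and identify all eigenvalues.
sigma(L) = closed disk {z in C : |z| ≤ 116}; sigma_p(L) = open disk {z in C : |z| < 116}

Note L = 116·V where V is the unit left shift (V x)_k = x_{k+1}; so sigma(L) = 116·sigma(V) and ||L|| = 116||V||. ||L x||^2 = 13456sum_{k≥2} |x_k|^2 ≤ 13456||x||^2, with equality on {x : x_1 = 0}, so ||L|| = 116. For any lambda with |lambda| < 116, set r = lambda/116 (|r| < 1); the vector x = (1, r, r^2, ...) is in l^2 and satisfies L x = 116(r, r^2, ...) = lambda x, so lambda is an eigenvalue. On the boundary |lambda| = 116 the geometric series diverges, so no l^2 eigenvector exists, but these lambda lie in the approximate point spectrum. Hence sigma(L) is the closed disk of radius 116 and sigma_p(L) is the open disk.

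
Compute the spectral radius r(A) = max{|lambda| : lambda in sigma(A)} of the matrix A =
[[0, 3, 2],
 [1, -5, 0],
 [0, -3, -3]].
r(A) ≈ 5.8678

The eigenvalues of A are the roots of its characteristic polynomial. With M = A (coefficients from the trace, the sum of principal 2x2 minors, and det A):
  p(λ) = det(λ I - M) = λ^3 + 8λ^2 + 12λ - 3.
No integer candidate from the rational root theorem (±divisors of 3) is a root, so the roots are irrational. The cubic discriminant is Δ = 3021 > 0, so there are three distinct real roots. p(-6) = -3 and p(-5) = 12 have opposite signs, so a root lies in (-6, -5); Newton's method refines it to λ ≈ -5.8678. p(-3) = 6 and p(-2) = -3 have opposite signs, so a root lies in (-3, -2); Newton's method refines it to λ ≈ -2.3498. p(0) = -3 and p(1) = 18 have opposite signs, so a root lies in (0, 1); Newton's method refines it to λ ≈ 0.2176. Check (Vieta): the three roots sum to -8, matching tr M = -8.
Thus the eigenvalues (to 4 decimals) are -5.8678 (modulus 5.8678); -2.3498 (modulus 2.3498); 0.2176 (modulus 0.2176). The spectral radius is the largest modulus: r(A) ≈ 5.8678. (Cross-check: r(A) ≤ ||A||_2 ≈ 7.0465; equality holds whenever A is normal, though it can also hold for some non-normal A.)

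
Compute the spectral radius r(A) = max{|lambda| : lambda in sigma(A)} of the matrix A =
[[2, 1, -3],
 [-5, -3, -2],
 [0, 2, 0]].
r(A) ≈ 3.6879

The eigenvalues of A are the roots of its characteristic polynomial. With M = A (coefficients from the trace, the sum of principal 2x2 minors, and det A):
  p(λ) = det(λ I - M) = λ^3 + λ^2 + 3λ - 38.
No integer candidate from the rational root theorem (±divisors of 38) is a root, so the roots are irrational. The cubic discriminant is Δ = -40987 < 0, so there is one real root and a complex-conjugate pair. p(2) = -20 and p(3) = 7 have opposite signs, so a root lies in (2, 3); Newton's method refines it to λ ≈ 2.794. Dividing out (λ - (2.794)) leaves approximately λ^2 + 3.794λ + 13.6005. For λ^2 + 3.794λ + 13.6005 the discriminant is -40.0075. It is negative, so the remaining roots are the complex-conjugate pair λ ≈ -1.897 ± 3.1626i. Their product equals the constant term, so |λ|^2 ≈ 13.6005 and |λ| ≈ 3.6879.
Thus the eigenvalues (to 4 decimals) are 2.794 (modulus 2.794); -1.897 ± 3.1626i (modulus 3.6879). The spectral radius is the largest modulus: r(A) ≈ 3.6879. (Cross-check: r(A) ≤ ||A||_2 ≈ 6.4009; equality holds whenever A is normal, though it can also hold for some non-normal A.)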